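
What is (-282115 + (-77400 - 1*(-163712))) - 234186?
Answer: -429989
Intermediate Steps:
(-282115 + (-77400 - 1*(-163712))) - 234186 = (-282115 + (-77400 + 163712)) - 234186 = (-282115 + 86312) - 234186 = -195803 - 234186 = -429989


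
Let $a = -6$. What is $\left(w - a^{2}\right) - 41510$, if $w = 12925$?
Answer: $-28621$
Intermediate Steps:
$\left(w - a^{2}\right) - 41510 = \left(12925 - \left(-6\right)^{2}\right) - 41510 = \left(12925 - 36\right) - 41510 = 12889 - 41510 = -28621$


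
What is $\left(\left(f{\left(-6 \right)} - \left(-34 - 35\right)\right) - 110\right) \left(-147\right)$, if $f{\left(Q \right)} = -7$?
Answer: $7056$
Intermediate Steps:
$\left(\left(f{\left(-6 \right)} - \left(-34 - 35\right)\right) - 110\right) \left(-147\right) = \left(\left(-7 - \left(-34 - 35\right)\right) - 110\right) \left(-147\right) = \left(\left(-7 - -69\right) - 110\right) \left(-147\right) = \left(\left(-7 + 69\right) - 110\right) \left(-147\right) = \left(62 - 110\right) \left(-147\right) = \left(-48\right) \left(-147\right) = 7056$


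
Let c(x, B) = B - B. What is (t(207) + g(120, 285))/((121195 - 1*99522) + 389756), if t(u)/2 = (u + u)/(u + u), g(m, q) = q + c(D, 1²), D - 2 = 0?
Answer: 287/411429 ≈ 0.00069757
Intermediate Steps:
D = 2 (D = 2 + 0 = 2)
c(x, B) = 0
g(m, q) = q (g(m, q) = q + 0 = q)
t(u) = 2 (t(u) = 2*((u + u)/(u + u)) = 2*((2*u)/((2*u))) = 2*((2*u)*(1/(2*u))) = 2*1 = 2)
(t(207) + g(120, 285))/((121195 - 1*99522) + 389756) = (2 + 285)/((121195 - 1*99522) + 389756) = 287/((121195 - 99522) + 389756) = 287/(21673 + 389756) = 287/411429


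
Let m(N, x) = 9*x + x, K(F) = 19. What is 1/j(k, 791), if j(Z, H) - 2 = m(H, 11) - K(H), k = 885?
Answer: 1/93 ≈ 0.010753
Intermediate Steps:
m(N, x) = 10*x
j(Z, H) = 93 (j(Z, H) = 2 + (10*11 - 1*19) = 2 + (110 - 19) = 2 + 91 = 93)
1/j(k, 791) = 1/93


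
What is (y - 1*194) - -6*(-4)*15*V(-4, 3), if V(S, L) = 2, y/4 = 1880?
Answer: 6606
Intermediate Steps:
y = 7520 (y = 4*1880 = 7520)
(y - 1*194) - -6*(-4)*15*V(-4, 3) = (7520 - 1*194) - -6*(-4)*15*2 = (7520 - 194) - 24*15*2 = 7326 - 360*2 = 7326 - 1*720 = 7326 - 720 = 6606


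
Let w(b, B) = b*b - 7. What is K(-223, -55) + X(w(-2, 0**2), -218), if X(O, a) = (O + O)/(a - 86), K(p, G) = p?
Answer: -33893/152 ≈ -222.98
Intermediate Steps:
w(b, B) = -7 + b**2 (w(b, B) = b**2 - 7 = -7 + b**2)
X(O, a) = 2*O/(-86 + a) (X(O, a) = (2*O)/(-86 + a) = 2*O/(-86 + a))
K(-223, -55) + X(w(-2, 0**2), -218) = -223 + 2*(-7 + (-2)**2)/(-86 - 218) = -223 + 2*(-7 + 4)/(-304) = -223 + 2*(-3)*(-1/304) = -223 + 3/152 = -33893/152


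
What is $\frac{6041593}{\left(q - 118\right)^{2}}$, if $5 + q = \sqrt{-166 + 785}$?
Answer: $\frac{6041593}{\left(123 - \sqrt{619}\right)^{2}} \approx 627.53$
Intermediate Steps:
$q = -5 + \sqrt{619}$ ($q = -5 + \sqrt{-166 + 785} = -5 + \sqrt{619} \approx 19.88$)
$\frac{6041593}{\left(q - 118\right)^{2}} = \frac{6041593}{\left(\left(-5 + \sqrt{619}\right) - 118\right)^{2}} = \frac{6041593}{\left(-123 + \sqrt{619}\right)^{2}}$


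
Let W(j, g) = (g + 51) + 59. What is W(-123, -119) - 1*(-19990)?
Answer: 19981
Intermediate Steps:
W(j, g) = 110 + g (W(j, g) = (51 + g) + 59 = 110 + g)
W(-123, -119) - 1*(-19990) = (110 - 119) - 1*(-19990) = -9 + 19990 = 19981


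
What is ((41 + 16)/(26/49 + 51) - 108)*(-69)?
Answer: 18623583/2525 ≈ 7375.7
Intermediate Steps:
((41 + 16)/(26/49 + 51) - 108)*(-69) = (57/(26*(1/49) + 51) - 108)*(-69) = (57/(26/49 + 51) - 108)*(-69) = (57/(2525/49) - 108)*(-69) = (57*(49/2525) - 108)*(-69) = (2793/2525 - 108)*(-69) = -269907/2525*(-69) = 18623583/2525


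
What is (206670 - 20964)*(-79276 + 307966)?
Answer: 42469105140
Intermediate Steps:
(206670 - 20964)*(-79276 + 307966) = 185706*228690 = 42469105140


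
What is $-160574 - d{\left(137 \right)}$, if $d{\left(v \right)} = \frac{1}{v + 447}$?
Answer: $- \frac{93775217}{584} \approx -1.6057 \cdot 10^{5}$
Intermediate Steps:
$d{\left(v \right)} = \frac{1}{447 + v}$
$-160574 - d{\left(137 \right)} = -160574 - \frac{1}{447 + 137} = -160574 - \frac{1}{584} = - \frac{93775217}{584}$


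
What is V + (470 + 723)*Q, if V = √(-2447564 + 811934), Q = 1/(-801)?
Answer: -1193/801 + I*√1635630 ≈ -1.4894 + 1278.9*I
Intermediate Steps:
Q = -1/801 ≈ -0.0012484
V = I*√1635630 (V = √(-1635630) = I*√1635630 ≈ 1278.9*I)
V + (470 + 723)*Q = I*√1635630 + (470 + 723)*(-1/801) = I*√1635630 + 1193*(-1/801) = I*√1635630 - 1193/801 = -1193/801 + I*√1635630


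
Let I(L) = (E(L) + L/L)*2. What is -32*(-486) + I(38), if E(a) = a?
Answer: 15630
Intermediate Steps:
I(L) = 2 + 2*L (I(L) = (L + L/L)*2 = (L + 1)*2 = (1 + L)*2 = 2 + 2*L)
-32*(-486) + I(38) = -32*(-486) + (2 + 2*38) = 15552 + (2 + 76) = 15552 + 78 = 15630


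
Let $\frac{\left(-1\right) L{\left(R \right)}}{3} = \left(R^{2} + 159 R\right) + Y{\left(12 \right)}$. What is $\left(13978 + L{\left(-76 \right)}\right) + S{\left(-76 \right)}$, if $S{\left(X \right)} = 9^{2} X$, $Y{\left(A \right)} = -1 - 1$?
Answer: $26752$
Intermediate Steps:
$Y{\left(A \right)} = -2$ ($Y{\left(A \right)} = -1 - 1 = -2$)
$L{\left(R \right)} = 6 - 477 R - 3 R^{2}$ ($L{\left(R \right)} = - 3 \left(\left(R^{2} + 159 R\right) - 2\right) = - 3 \left(-2 + R^{2} + 159 R\right) = 6 - 477 R - 3 R^{2}$)
$S{\left(X \right)} = 81 X$
$\left(13978 + L{\left(-76 \right)}\right) + S{\left(-76 \right)} = \left(13978 - \left(-36258 + 17328\right)\right) + 81 \left(-76\right) = \left(13978 + \left(6 + 36252 - 17328\right)\right) - 6156 = \left(13978 + 18930\right) - 6156 = 32908 - 6156 = 26752$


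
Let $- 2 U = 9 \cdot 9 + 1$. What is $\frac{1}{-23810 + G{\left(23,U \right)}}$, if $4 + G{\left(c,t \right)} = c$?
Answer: $- \frac{1}{23791} \approx -4.2033 \cdot 10^{-5}$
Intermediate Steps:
$U = -41$ ($U = - \frac{9 \cdot 9 + 1}{2} = - \frac{81 + 1}{2} = \left(- \frac{1}{2}\right) 82 = -41$)
$G{\left(c,t \right)} = -4 + c$
$\frac{1}{-23810 + G{\left(23,U \right)}} = \frac{1}{-23810 + \left(-4 + 23\right)} = \frac{1}{-23810 + 19} = \frac{1}{-23791} = - \frac{1}{23791}$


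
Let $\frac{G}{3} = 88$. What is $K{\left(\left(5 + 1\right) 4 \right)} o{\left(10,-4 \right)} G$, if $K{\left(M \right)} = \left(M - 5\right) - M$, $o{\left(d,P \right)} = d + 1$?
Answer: $-14520$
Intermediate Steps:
$G = 264$ ($G = 3 \cdot 88 = 264$)
$o{\left(d,P \right)} = 1 + d$
$K{\left(M \right)} = -5$ ($K{\left(M \right)} = \left(-5 + M\right) - M = -5$)
$K{\left(\left(5 + 1\right) 4 \right)} o{\left(10,-4 \right)} G = - 5 \left(1 + 10\right) 264 = \left(-5\right) 11 \cdot 264 = \left(-55\right) 264 = -14520$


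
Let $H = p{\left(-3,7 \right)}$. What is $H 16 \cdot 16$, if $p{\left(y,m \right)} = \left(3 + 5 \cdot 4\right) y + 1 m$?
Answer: $-15872$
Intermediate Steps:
$p{\left(y,m \right)} = m + 23 y$ ($p{\left(y,m \right)} = \left(3 + 20\right) y + m = 23 y + m = m + 23 y$)
$H = -62$ ($H = 7 + 23 \left(-3\right) = 7 - 69 = -62$)
$H 16 \cdot 16 = \left(-62\right) 16 \cdot 16 = \left(-992\right) 16 = -15872$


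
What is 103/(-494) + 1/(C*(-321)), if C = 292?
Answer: -4827445/23151804 ≈ -0.20851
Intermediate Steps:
103/(-494) + 1/(C*(-321)) = 103/(-494) + 1/(292*(-321)) = 103*(-1/494) + (1/292)*(-1/321) = -103/494 - 1/93732 = -4827445/23151804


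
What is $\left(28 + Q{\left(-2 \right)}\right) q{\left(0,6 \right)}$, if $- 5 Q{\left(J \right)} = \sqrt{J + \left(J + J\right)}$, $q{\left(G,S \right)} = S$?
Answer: $168 - \frac{6 i \sqrt{6}}{5} \approx 168.0 - 2.9394 i$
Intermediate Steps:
$Q{\left(J \right)} = - \frac{\sqrt{3} \sqrt{J}}{5}$ ($Q{\left(J \right)} = - \frac{\sqrt{J + \left(J + J\right)}}{5} = - \frac{\sqrt{J + 2 J}}{5} = - \frac{\sqrt{3 J}}{5} = - \frac{\sqrt{3} \sqrt{J}}{5}$)
$\left(28 + Q{\left(-2 \right)}\right) q{\left(0,6 \right)} = \left(28 - \frac{\sqrt{3} \sqrt{-2}}{5}\right) 6 = \left(28 - \frac{\sqrt{3} i \sqrt{2}}{5}\right) 6 = \left(28 - \frac{i \sqrt{6}}{5}\right) 6 = 168 - \frac{6 i \sqrt{6}}{5}$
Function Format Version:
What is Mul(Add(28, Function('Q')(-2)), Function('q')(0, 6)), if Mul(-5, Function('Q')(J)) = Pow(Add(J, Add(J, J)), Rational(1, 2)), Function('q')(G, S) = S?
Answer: Add(168, Mul(Rational(-6, 5), I, Pow(6, Rational(1, 2)))) ≈ Add(168.00, Mul(-2.9394, I))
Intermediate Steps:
Function('Q')(J) = Mul(Rational(-1, 5), Pow(3, Rational(1, 2)), Pow(J, Rational(1, 2))) (Function('Q')(J) = Mul(Rational(-1, 5), Pow(Add(J, Add(J, J)), Rational(1, 2))) = Mul(Rational(-1, 5), Pow(Add(J, Mul(2, J)), Rational(1, 2))) = Mul(Rational(-1, 5), Pow(Mul(3, J), Rational(1, 2))) = Mul(Rational(-1, 5), Mul(Pow(3, Rational(1, 2)), Pow(J, Rational(1, 2)))) = Mul(Rational(-1, 5), Pow(3, Rational(1, 2)), Pow(J, Rational(1, 2))))
Mul(Add(28, Function('Q')(-2)), Function('q')(0, 6)) = Mul(Add(28, Mul(Rational(-1, 5), Pow(3, Rational(1, 2)), Pow(-2, Rational(1, 2)))), 6) = Mul(Add(28, Mul(Rational(-1, 5), Pow(3, Rational(1, 2)), Mul(I, Pow(2, Rational(1, 2))))), 6) = Mul(Add(28, Mul(Rational(-1, 5), I, Pow(6, Rational(1, 2)))), 6) = Add(168, Mul(Rational(-6, 5), I, Pow(6, Rational(1, 2))))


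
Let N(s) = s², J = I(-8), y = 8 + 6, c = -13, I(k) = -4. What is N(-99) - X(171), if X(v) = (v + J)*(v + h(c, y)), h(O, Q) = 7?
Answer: -19925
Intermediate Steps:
y = 14
J = -4
X(v) = (-4 + v)*(7 + v) (X(v) = (v - 4)*(v + 7) = (-4 + v)*(7 + v))
N(-99) - X(171) = (-99)² - (-28 + 171² + 3*171) = 9801 - (-28 + 29241 + 513) = 9801 - 1*29726 = 9801 - 29726 = -19925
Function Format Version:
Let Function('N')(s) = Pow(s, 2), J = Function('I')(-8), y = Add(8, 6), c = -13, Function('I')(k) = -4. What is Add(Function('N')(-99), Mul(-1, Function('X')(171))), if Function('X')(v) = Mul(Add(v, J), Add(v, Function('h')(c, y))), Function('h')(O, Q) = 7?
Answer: -19925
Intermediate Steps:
y = 14
J = -4
Function('X')(v) = Mul(Add(-4, v), Add(7, v)) (Function('X')(v) = Mul(Add(v, -4), Add(v, 7)) = Mul(Add(-4, v), Add(7, v)))
Add(Function('N')(-99), Mul(-1, Function('X')(171))) = Add(Pow(-99, 2), Mul(-1, Add(-28, Pow(171, 2), Mul(3, 171)))) = Add(9801, Mul(-1, Add(-28, 29241, 513))) = Add(9801, Mul(-1, 29726)) = Add(9801, -29726) = -19925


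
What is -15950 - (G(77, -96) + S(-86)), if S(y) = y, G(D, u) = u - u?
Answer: -15864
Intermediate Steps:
G(D, u) = 0
-15950 - (G(77, -96) + S(-86)) = -15950 - (0 - 86) = -15950 - 1*(-86) = -15950 + 86 = -15864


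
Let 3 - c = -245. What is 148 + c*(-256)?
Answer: -63340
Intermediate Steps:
c = 248 (c = 3 - 1*(-245) = 3 + 245 = 248)
148 + c*(-256) = 148 + 248*(-256) = 148 - 63488 = -63340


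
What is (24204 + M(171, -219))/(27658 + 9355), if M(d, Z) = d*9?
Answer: 25743/37013 ≈ 0.69551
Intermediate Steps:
M(d, Z) = 9*d
(24204 + M(171, -219))/(27658 + 9355) = (24204 + 9*171)/(27658 + 9355) = (24204 + 1539)/37013 = 25743*(1/37013) = 25743/37013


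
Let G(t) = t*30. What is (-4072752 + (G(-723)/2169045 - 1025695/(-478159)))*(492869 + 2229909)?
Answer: -1366742650593510912034/123249957 ≈ -1.1089e+13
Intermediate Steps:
G(t) = 30*t
(-4072752 + (G(-723)/2169045 - 1025695/(-478159)))*(492869 + 2229909) = (-4072752 + ((30*(-723))/2169045 - 1025695/(-478159)))*(492869 + 2229909) = (-4072752 + (-21690*1/2169045 - 1025695*(-1/478159)))*2722778 = (-4072752 + (-482/48201 + 5485/2557))*2722778 = (-4072752 + 263150011/123249957)*2722778 = -501966245721653/123249957*2722778 = -1366742650593510912034/123249957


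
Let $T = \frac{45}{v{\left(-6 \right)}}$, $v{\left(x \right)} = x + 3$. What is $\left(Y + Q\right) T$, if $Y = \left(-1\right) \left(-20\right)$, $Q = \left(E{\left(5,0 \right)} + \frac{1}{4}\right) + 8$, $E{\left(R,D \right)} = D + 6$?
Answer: $- \frac{2055}{4} \approx -513.75$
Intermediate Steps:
$E{\left(R,D \right)} = 6 + D$
$v{\left(x \right)} = 3 + x$
$Q = \frac{57}{4}$ ($Q = \left(\left(6 + 0\right) + \frac{1}{4}\right) + 8 = \left(6 + \frac{1}{4}\right) + 8 = \frac{25}{4} + 8 = \frac{57}{4} \approx 14.25$)
$Y = 20$
$T = -15$ ($T = \frac{45}{3 - 6} = \frac{45}{-3} = 45 \left(- \frac{1}{3}\right) = -15$)
$\left(Y + Q\right) T = \left(20 + \frac{57}{4}\right) \left(-15\right) = \frac{137}{4} \left(-15\right) = - \frac{2055}{4}$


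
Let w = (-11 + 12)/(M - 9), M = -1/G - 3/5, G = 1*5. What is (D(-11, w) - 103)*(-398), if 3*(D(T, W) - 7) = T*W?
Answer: 5594686/147 ≈ 38059.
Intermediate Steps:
G = 5
M = -⅘ (M = -1/5 - 3/5 = -1*⅕ - 3*⅕ = -⅕ - ⅗ = -⅘ ≈ -0.80000)
w = -5/49 (w = (-11 + 12)/(-⅘ - 9) = 1/(-49/5) = 1*(-5/49) = -5/49 ≈ -0.10204)
D(T, W) = 7 + T*W/3 (D(T, W) = 7 + (T*W)/3 = 7 + T*W/3)
(D(-11, w) - 103)*(-398) = ((7 + (⅓)*(-11)*(-5/49)) - 103)*(-398) = ((7 + 55/147) - 103)*(-398) = (1084/147 - 103)*(-398) = -14057/147*(-398) = 5594686/147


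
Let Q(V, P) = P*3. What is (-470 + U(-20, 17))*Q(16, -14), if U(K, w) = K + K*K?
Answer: 3780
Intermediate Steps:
U(K, w) = K + K²
Q(V, P) = 3*P
(-470 + U(-20, 17))*Q(16, -14) = (-470 - 20*(1 - 20))*(3*(-14)) = (-470 - 20*(-19))*(-42) = (-470 + 380)*(-42) = -90*(-42) = 3780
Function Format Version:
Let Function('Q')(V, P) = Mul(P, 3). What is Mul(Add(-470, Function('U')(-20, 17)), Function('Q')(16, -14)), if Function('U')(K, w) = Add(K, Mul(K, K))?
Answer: 3780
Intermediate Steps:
Function('U')(K, w) = Add(K, Pow(K, 2))
Function('Q')(V, P) = Mul(3, P)
Mul(Add(-470, Function('U')(-20, 17)), Function('Q')(16, -14)) = Mul(Add(-470, Mul(-20, Add(1, -20))), Mul(3, -14)) = Mul(Add(-470, Mul(-20, -19)), -42) = Mul(Add(-470, 380), -42) = Mul(-90, -42) = 3780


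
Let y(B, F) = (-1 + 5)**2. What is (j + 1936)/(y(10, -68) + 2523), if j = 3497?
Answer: 5433/2539 ≈ 2.1398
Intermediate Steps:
y(B, F) = 16 (y(B, F) = 4**2 = 16)
(j + 1936)/(y(10, -68) + 2523) = (3497 + 1936)/(16 + 2523) = 5433/2539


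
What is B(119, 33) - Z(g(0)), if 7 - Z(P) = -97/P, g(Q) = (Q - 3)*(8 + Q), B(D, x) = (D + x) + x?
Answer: 4369/24 ≈ 182.04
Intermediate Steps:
B(D, x) = D + 2*x
g(Q) = (-3 + Q)*(8 + Q)
Z(P) = 7 + 97/P (Z(P) = 7 - (-97)/P = 7 + 97/P)
B(119, 33) - Z(g(0)) = (119 + 2*33) - (7 + 97/(-24 + 0**2 + 5*0)) = (119 + 66) - (7 + 97/(-24 + 0 + 0)) = 185 - (7 + 97/(-24)) = 185 - (7 + 97*(-1/24)) = 185 - (7 - 97/24) = 185 - 1*71/24 = 185 - 71/24 = 4369/24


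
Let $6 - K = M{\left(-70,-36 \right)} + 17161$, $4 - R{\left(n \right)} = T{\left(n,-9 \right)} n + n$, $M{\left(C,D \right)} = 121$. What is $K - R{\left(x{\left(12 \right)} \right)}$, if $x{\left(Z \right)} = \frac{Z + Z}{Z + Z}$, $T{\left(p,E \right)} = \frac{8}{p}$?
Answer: $-17271$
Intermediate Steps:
$x{\left(Z \right)} = 1$ ($x{\left(Z \right)} = \frac{2 Z}{2 Z} = 2 Z \frac{1}{2 Z} = 1$)
$R{\left(n \right)} = -4 - n$ ($R{\left(n \right)} = 4 - \left(\frac{8}{n} n + n\right) = 4 - \left(8 + n\right) = -4 - n$)
$K = -17276$ ($K = 6 - \left(121 + 17161\right) = 6 - 17282 = -17276$)
$K - R{\left(x{\left(12 \right)} \right)} = -17276 - \left(-4 - 1\right) = -17276 - -5 = -17276 + 5 = -17271$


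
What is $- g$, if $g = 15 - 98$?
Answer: $83$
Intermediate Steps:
$g = -83$ ($g = 15 - 98 = -83$)
$- g = \left(-1\right) \left(-83\right) = 83$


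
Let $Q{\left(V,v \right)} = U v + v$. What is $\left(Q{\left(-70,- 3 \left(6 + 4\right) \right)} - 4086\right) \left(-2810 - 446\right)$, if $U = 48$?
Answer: $18090336$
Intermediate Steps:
$Q{\left(V,v \right)} = 49 v$ ($Q{\left(V,v \right)} = 48 v + v = 49 v$)
$\left(Q{\left(-70,- 3 \left(6 + 4\right) \right)} - 4086\right) \left(-2810 - 446\right) = \left(49 \left(- 3 \left(6 + 4\right)\right) - 4086\right) \left(-2810 - 446\right) = \left(49 \left(\left(-3\right) 10\right) - 4086\right) \left(-3256\right) = \left(49 \left(-30\right) - 4086\right) \left(-3256\right) = \left(-1470 - 4086\right) \left(-3256\right) = \left(-5556\right) \left(-3256\right) = 18090336$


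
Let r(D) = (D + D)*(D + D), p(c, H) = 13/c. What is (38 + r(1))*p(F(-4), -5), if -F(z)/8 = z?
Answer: 273/16 ≈ 17.063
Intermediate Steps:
F(z) = -8*z
r(D) = 4*D² (r(D) = (2*D)*(2*D) = 4*D²)
(38 + r(1))*p(F(-4), -5) = (38 + 4*1²)*(13/((-8*(-4)))) = (38 + 4*1)*(13/32) = (38 + 4)*(13*(1/32)) = 42*(13/32) = 273/16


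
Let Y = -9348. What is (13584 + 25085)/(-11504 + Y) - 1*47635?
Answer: -993323689/20852 ≈ -47637.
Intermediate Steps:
(13584 + 25085)/(-11504 + Y) - 1*47635 = (13584 + 25085)/(-11504 - 9348) - 1*47635 = 38669/(-20852) - 47635 = 38669*(-1/20852) - 47635 = -38669/20852 - 47635 = -993323689/20852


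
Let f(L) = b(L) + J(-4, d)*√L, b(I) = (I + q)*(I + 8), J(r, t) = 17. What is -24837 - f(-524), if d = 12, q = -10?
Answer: -300381 - 34*I*√131 ≈ -3.0038e+5 - 389.15*I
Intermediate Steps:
b(I) = (-10 + I)*(8 + I) (b(I) = (I - 10)*(I + 8) = (-10 + I)*(8 + I))
f(L) = -80 + L² - 2*L + 17*√L (f(L) = (-80 + L² - 2*L) + 17*√L = -80 + L² - 2*L + 17*√L)
-24837 - f(-524) = -24837 - (-80 + (-524)² - 2*(-524) + 17*√(-524)) = -24837 - (-80 + 274576 + 1048 + 17*(2*I*√131)) = -24837 - (-80 + 274576 + 1048 + 34*I*√131) = -24837 - (275544 + 34*I*√131) = -24837 + (-275544 - 34*I*√131) = -300381 - 34*I*√131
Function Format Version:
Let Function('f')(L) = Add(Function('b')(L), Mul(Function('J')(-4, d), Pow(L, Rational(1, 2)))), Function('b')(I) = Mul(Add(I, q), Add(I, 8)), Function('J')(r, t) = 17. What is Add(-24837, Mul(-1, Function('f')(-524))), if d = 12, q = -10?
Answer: Add(-300381, Mul(-34, I, Pow(131, Rational(1, 2)))) ≈ Add(-3.0038e+5, Mul(-389.15, I))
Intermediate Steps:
Function('b')(I) = Mul(Add(-10, I), Add(8, I)) (Function('b')(I) = Mul(Add(I, -10), Add(I, 8)) = Mul(Add(-10, I), Add(8, I)))
Function('f')(L) = Add(-80, Pow(L, 2), Mul(-2, L), Mul(17, Pow(L, Rational(1, 2)))) (Function('f')(L) = Add(Add(-80, Pow(L, 2), Mul(-2, L)), Mul(17, Pow(L, Rational(1, 2)))) = Add(-80, Pow(L, 2), Mul(-2, L), Mul(17, Pow(L, Rational(1, 2)))))
Add(-24837, Mul(-1, Function('f')(-524))) = Add(-24837, Mul(-1, Add(-80, Pow(-524, 2), Mul(-2, -524), Mul(17, Pow(-524, Rational(1, 2)))))) = Add(-24837, Mul(-1, Add(-80, 274576, 1048, Mul(17, Mul(2, I, Pow(131, Rational(1, 2))))))) = Add(-24837, Mul(-1, Add(-80, 274576, 1048, Mul(34, I, Pow(131, Rational(1, 2)))))) = Add(-24837, Mul(-1, Add(275544, Mul(34, I, Pow(131, Rational(1, 2)))))) = Add(-24837, Add(-275544, Mul(-34, I, Pow(131, Rational(1, 2))))) = Add(-300381, Mul(-34, I, Pow(131, Rational(1, 2))))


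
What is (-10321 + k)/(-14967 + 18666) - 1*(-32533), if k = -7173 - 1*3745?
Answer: 120318328/3699 ≈ 32527.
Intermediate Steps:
k = -10918 (k = -7173 - 3745 = -10918)
(-10321 + k)/(-14967 + 18666) - 1*(-32533) = (-10321 - 10918)/(-14967 + 18666) - 1*(-32533) = -21239/3699 + 32533 = 120318328/3699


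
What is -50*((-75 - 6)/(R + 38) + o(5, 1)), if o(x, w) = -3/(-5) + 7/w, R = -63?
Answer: -542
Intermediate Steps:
o(x, w) = ⅗ + 7/w (o(x, w) = -3*(-⅕) + 7/w = ⅗ + 7/w)
-50*((-75 - 6)/(R + 38) + o(5, 1)) = -50*((-75 - 6)/(-63 + 38) + (⅗ + 7/1)) = -50*(-81/(-25) + (⅗ + 7*1)) = -50*(-81*(-1/25) + (⅗ + 7)) = -50*(81/25 + 38/5) = -50*271/25 = -542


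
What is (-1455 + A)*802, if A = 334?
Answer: -899042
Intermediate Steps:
(-1455 + A)*802 = (-1455 + 334)*802 = -1121*802 = -899042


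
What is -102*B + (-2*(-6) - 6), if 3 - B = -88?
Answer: -9276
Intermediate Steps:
B = 91 (B = 3 - 1*(-88) = 3 + 88 = 91)
-102*B + (-2*(-6) - 6) = -102*91 + (-2*(-6) - 6) = -9282 + (12 - 6) = -9282 + 6 = -9276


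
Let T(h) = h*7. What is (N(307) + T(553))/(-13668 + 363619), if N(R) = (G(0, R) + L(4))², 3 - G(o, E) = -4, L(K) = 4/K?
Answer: 3935/349951 ≈ 0.011244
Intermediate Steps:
T(h) = 7*h
G(o, E) = 7 (G(o, E) = 3 - 1*(-4) = 3 + 4 = 7)
N(R) = 64 (N(R) = (7 + 4/4)² = (7 + 4*(¼))² = (7 + 1)² = 8² = 64)
(N(307) + T(553))/(-13668 + 363619) = (64 + 7*553)/(-13668 + 363619) = (64 + 3871)/349951 = 3935*(1/349951) = 3935/349951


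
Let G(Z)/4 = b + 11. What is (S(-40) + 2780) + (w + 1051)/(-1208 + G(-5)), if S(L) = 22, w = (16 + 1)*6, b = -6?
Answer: 3327623/1188 ≈ 2801.0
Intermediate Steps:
G(Z) = 20 (G(Z) = 4*(-6 + 11) = 4*5 = 20)
w = 102 (w = 17*6 = 102)
(S(-40) + 2780) + (w + 1051)/(-1208 + G(-5)) = (22 + 2780) + (102 + 1051)/(-1208 + 20) = 2802 + 1153/(-1188) = 2802 + 1153*(-1/1188) = 2802 - 1153/1188 = 3327623/1188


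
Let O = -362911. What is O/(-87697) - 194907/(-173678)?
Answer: 80122415837/15231039566 ≈ 5.2605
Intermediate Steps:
O/(-87697) - 194907/(-173678) = -362911/(-87697) - 194907/(-173678) = -362911*(-1/87697) - 194907*(-1/173678) = 362911/87697 + 194907/173678 = 80122415837/15231039566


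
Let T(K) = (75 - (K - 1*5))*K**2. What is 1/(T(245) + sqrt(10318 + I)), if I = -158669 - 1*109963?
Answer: -1414875/14013098896277 - I*sqrt(258314)/98091692273939 ≈ -1.0097e-7 - 5.1813e-12*I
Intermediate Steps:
T(K) = K**2*(80 - K) (T(K) = (75 - (K - 5))*K**2 = (75 - (-5 + K))*K**2 = (75 + (5 - K))*K**2 = (80 - K)*K**2 = K**2*(80 - K))
I = -268632 (I = -158669 - 109963 = -268632)
1/(T(245) + sqrt(10318 + I)) = 1/(245**2*(80 - 1*245) + sqrt(10318 - 268632)) = 1/(60025*(80 - 245) + sqrt(-258314)) = 1/(60025*(-165) + I*sqrt(258314)) = 1/(-9904125 + I*sqrt(258314))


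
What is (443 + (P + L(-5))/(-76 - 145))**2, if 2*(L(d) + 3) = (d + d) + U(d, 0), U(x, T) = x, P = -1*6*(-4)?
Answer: 38329416841/195364 ≈ 1.9620e+5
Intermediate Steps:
P = 24 (P = -6*(-4) = 24)
L(d) = -3 + 3*d/2 (L(d) = -3 + ((d + d) + d)/2 = -3 + (2*d + d)/2 = -3 + (3*d)/2 = -3 + 3*d/2)
(443 + (P + L(-5))/(-76 - 145))**2 = (443 + (24 + (-3 + (3/2)*(-5)))/(-76 - 145))**2 = (443 + (24 + (-3 - 15/2))/(-221))**2 = (443 + (24 - 21/2)*(-1/221))**2 = (443 + (27/2)*(-1/221))**2 = (443 - 27/442)**2 = (195779/442)**2 = 38329416841/195364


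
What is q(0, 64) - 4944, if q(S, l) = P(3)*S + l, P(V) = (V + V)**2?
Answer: -4880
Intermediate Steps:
P(V) = 4*V**2 (P(V) = (2*V)**2 = 4*V**2)
q(S, l) = l + 36*S (q(S, l) = (4*3**2)*S + l = (4*9)*S + l = 36*S + l = l + 36*S)
q(0, 64) - 4944 = (64 + 36*0) - 4944 = (64 + 0) - 4944 = 64 - 4944 = -4880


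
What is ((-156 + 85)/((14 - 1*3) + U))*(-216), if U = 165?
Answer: 1917/22 ≈ 87.136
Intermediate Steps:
((-156 + 85)/((14 - 1*3) + U))*(-216) = ((-156 + 85)/((14 - 1*3) + 165))*(-216) = -71/((14 - 3) + 165)*(-216) = -71/(11 + 165)*(-216) = -71/176*(-216) = 1917/22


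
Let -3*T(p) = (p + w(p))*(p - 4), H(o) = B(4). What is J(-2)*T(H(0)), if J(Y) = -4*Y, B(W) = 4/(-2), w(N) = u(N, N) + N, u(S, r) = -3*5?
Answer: -304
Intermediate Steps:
u(S, r) = -15
w(N) = -15 + N
B(W) = -2 (B(W) = 4*(-½) = -2)
H(o) = -2
T(p) = -(-15 + 2*p)*(-4 + p)/3 (T(p) = -(p + (-15 + p))*(p - 4)/3 = -(-15 + 2*p)*(-4 + p)/3)
J(-2)*T(H(0)) = (-4*(-2))*(-20 - ⅔*(-2)² + (23/3)*(-2)) = 8*(-20 - ⅔*4 - 46/3) = 8*(-20 - 8/3 - 46/3) = 8*(-38) = -304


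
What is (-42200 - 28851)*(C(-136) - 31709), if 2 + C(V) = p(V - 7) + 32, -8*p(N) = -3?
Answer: 18006383879/8 ≈ 2.2508e+9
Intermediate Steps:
p(N) = 3/8 (p(N) = -⅛*(-3) = 3/8)
C(V) = 243/8 (C(V) = -2 + (3/8 + 32) = -2 + 259/8 = 243/8)
(-42200 - 28851)*(C(-136) - 31709) = (-42200 - 28851)*(243/8 - 31709) = -71051*(-253429/8) = 18006383879/8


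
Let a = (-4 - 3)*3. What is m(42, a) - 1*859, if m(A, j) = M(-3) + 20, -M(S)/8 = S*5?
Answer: -719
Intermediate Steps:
M(S) = -40*S (M(S) = -8*S*5 = -40*S)
a = -21 (a = -7*3 = -21)
m(A, j) = 140 (m(A, j) = -40*(-3) + 20 = 120 + 20 = 140)
m(42, a) - 1*859 = 140 - 1*859 = 140 - 859 = -719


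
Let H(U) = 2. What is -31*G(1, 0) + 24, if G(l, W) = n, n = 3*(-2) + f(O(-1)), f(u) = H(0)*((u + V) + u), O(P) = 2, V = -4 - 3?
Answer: 396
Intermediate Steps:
V = -7
f(u) = -14 + 4*u (f(u) = 2*((u - 7) + u) = 2*((-7 + u) + u) = 2*(-7 + 2*u) = -14 + 4*u)
n = -12 (n = 3*(-2) + (-14 + 4*2) = -6 + (-14 + 8) = -6 - 6 = -12)
G(l, W) = -12
-31*G(1, 0) + 24 = -31*(-12) + 24 = 372 + 24 = 396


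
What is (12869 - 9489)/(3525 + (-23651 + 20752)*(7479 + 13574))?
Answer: -1690/30514561 ≈ -5.5383e-5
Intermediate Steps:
(12869 - 9489)/(3525 + (-23651 + 20752)*(7479 + 13574)) = 3380/(3525 - 2899*21053) = 3380/(3525 - 61032647) = 3380/(-61029122) = 3380*(-1/61029122) = -1690/30514561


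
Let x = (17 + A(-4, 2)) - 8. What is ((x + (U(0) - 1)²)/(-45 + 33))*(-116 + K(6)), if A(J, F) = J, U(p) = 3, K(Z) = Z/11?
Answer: 1905/22 ≈ 86.591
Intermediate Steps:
K(Z) = Z/11 (K(Z) = Z*(1/11) = Z/11)
x = 5 (x = (17 - 4) - 8 = 13 - 8 = 5)
((x + (U(0) - 1)²)/(-45 + 33))*(-116 + K(6)) = ((5 + (3 - 1)²)/(-45 + 33))*(-116 + (1/11)*6) = ((5 + 2²)/(-12))*(-116 + 6/11) = ((5 + 4)*(-1/12))*(-1270/11) = (9*(-1/12))*(-1270/11) = -¾*(-1270/11) = 1905/22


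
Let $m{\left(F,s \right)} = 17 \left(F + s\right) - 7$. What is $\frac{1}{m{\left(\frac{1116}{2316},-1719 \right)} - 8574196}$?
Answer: $- \frac{193}{1660459637} \approx -1.1623 \cdot 10^{-7}$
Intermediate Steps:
$m{\left(F,s \right)} = -7 + 17 F + 17 s$ ($m{\left(F,s \right)} = \left(17 F + 17 s\right) - 7 = -7 + 17 F + 17 s$)
$\frac{1}{m{\left(\frac{1116}{2316},-1719 \right)} - 8574196} = \frac{1}{\left(-7 + 17 \cdot \frac{1116}{2316} + 17 \left(-1719\right)\right) - 8574196} = \frac{1}{\left(-7 + 17 \cdot 1116 \cdot \frac{1}{2316} - 29223\right) - 8574196} = \frac{1}{\left(-7 + 17 \cdot \frac{93}{193} - 29223\right) - 8574196} = \frac{1}{\left(-7 + \frac{1581}{193} - 29223\right) - 8574196} = \frac{1}{- \frac{5639809}{193} - 8574196} = \frac{1}{- \frac{1660459637}{193}} = - \frac{193}{1660459637}$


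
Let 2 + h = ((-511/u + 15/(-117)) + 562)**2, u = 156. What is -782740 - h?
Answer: -2960251761/2704 ≈ -1.0948e+6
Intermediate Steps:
h = 843722801/2704 (h = -2 + ((-511/156 + 15/(-117)) + 562)**2 = -2 + ((-511*1/156 + 15*(-1/117)) + 562)**2 = -2 + ((-511/156 - 5/39) + 562)**2 = -2 + (-177/52 + 562)**2 = -2 + (29047/52)**2 = -2 + 843728209/2704 = 843722801/2704 ≈ 3.1203e+5)
-782740 - h = -782740 - 1*843722801/2704 = -782740 - 843722801/2704 = -2960251761/2704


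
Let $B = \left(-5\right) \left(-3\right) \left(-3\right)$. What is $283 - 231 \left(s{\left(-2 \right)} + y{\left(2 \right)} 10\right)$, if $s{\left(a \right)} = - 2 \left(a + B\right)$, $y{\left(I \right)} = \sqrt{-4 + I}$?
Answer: $-21431 - 2310 i \sqrt{2} \approx -21431.0 - 3266.8 i$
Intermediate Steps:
$B = -45$ ($B = 15 \left(-3\right) = -45$)
$s{\left(a \right)} = 90 - 2 a$ ($s{\left(a \right)} = - 2 \left(a - 45\right) = - 2 \left(-45 + a\right) = 90 - 2 a$)
$283 - 231 \left(s{\left(-2 \right)} + y{\left(2 \right)} 10\right) = 283 - 231 \left(\left(90 - -4\right) + \sqrt{-4 + 2} \cdot 10\right) = 283 - 231 \left(\left(90 + 4\right) + \sqrt{-2} \cdot 10\right) = 283 - 231 \left(94 + i \sqrt{2} \cdot 10\right) = 283 - 231 \left(94 + 10 i \sqrt{2}\right) = 283 - \left(21714 + 2310 i \sqrt{2}\right) = -21431 - 2310 i \sqrt{2}$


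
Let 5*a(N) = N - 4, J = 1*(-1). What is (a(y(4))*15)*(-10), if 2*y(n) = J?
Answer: 135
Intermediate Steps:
J = -1
y(n) = -1/2 (y(n) = (1/2)*(-1) = -1/2)
a(N) = -4/5 + N/5 (a(N) = (N - 4)/5 = (-4 + N)/5 = -4/5 + N/5)
(a(y(4))*15)*(-10) = ((-4/5 + (1/5)*(-1/2))*15)*(-10) = ((-4/5 - 1/10)*15)*(-10) = -9/10*15*(-10) = -27/2*(-10) = 135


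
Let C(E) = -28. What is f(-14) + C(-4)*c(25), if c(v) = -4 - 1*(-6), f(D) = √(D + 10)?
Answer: -56 + 2*I ≈ -56.0 + 2.0*I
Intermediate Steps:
f(D) = √(10 + D)
c(v) = 2 (c(v) = -4 + 6 = 2)
f(-14) + C(-4)*c(25) = √(10 - 14) - 28*2 = √(-4) - 56 = 2*I - 56 = -56 + 2*I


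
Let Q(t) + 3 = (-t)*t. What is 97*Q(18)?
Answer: -31719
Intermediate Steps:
Q(t) = -3 - t² (Q(t) = -3 + (-t)*t = -3 - t²)
97*Q(18) = 97*(-3 - 1*18²) = 97*(-3 - 1*324) = 97*(-3 - 324) = 97*(-327) = -31719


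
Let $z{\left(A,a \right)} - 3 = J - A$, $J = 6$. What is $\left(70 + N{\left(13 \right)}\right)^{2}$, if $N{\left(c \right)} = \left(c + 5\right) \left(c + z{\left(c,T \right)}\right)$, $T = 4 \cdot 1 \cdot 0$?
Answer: $53824$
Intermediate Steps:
$T = 0$ ($T = 4 \cdot 0 = 0$)
$z{\left(A,a \right)} = 9 - A$ ($z{\left(A,a \right)} = 3 - \left(-6 + A\right) = 9 - A$)
$N{\left(c \right)} = 45 + 9 c$ ($N{\left(c \right)} = \left(c + 5\right) \left(c - \left(-9 + c\right)\right) = \left(5 + c\right) 9 = 45 + 9 c$)
$\left(70 + N{\left(13 \right)}\right)^{2} = \left(70 + \left(45 + 9 \cdot 13\right)\right)^{2} = \left(70 + \left(45 + 117\right)\right)^{2} = \left(70 + 162\right)^{2} = 232^{2} = 53824$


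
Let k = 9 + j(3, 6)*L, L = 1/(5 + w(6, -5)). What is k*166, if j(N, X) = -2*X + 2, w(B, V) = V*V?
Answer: 4316/3 ≈ 1438.7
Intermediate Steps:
w(B, V) = V²
j(N, X) = 2 - 2*X
L = 1/30 (L = 1/(5 + (-5)²) = 1/(5 + 25) = 1/30 ≈ 0.033333)
k = 26/3 (k = 9 + (2 - 2*6)*(1/30) = 9 + (2 - 12)*(1/30) = 9 - 10*1/30 = 9 - ⅓ = 26/3 ≈ 8.6667)
k*166 = (26/3)*166 = 4316/3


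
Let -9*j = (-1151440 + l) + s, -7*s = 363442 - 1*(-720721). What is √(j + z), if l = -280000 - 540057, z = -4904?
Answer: √102029830/21 ≈ 481.00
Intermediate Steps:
s = -1084163/7 (s = -(363442 - 1*(-720721))/7 = -(363442 + 720721)/7 = -⅐*1084163 = -1084163/7 ≈ -1.5488e+5)
l = -820057
j = 14884642/63 (j = -((-1151440 - 820057) - 1084163/7)/9 = -(-1971497 - 1084163/7)/9 = -⅑*(-14884642/7) = 14884642/63 ≈ 2.3626e+5)
√(j + z) = √(14884642/63 - 4904) = √(14575690/63) = √102029830/21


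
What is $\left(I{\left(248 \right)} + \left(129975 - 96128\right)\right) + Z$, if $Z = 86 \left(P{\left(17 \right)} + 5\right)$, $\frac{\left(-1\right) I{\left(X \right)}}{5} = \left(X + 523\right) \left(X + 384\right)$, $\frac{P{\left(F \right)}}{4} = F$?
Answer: $-2396235$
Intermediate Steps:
$P{\left(F \right)} = 4 F$
$I{\left(X \right)} = - 5 \left(384 + X\right) \left(523 + X\right)$ ($I{\left(X \right)} = - 5 \left(X + 523\right) \left(X + 384\right) = - 5 \left(523 + X\right) \left(384 + X\right) = - 5 \left(384 + X\right) \left(523 + X\right)$)
$Z = 6278$ ($Z = 86 \left(4 \cdot 17 + 5\right) = 86 \left(68 + 5\right) = 86 \cdot 73 = 6278$)
$\left(I{\left(248 \right)} + \left(129975 - 96128\right)\right) + Z = \left(\left(-1004160 - 1124680 - 5 \cdot 248^{2}\right) + \left(129975 - 96128\right)\right) + 6278 = \left(\left(-1004160 - 1124680 - 307520\right) + 33847\right) + 6278 = \left(-2436360 + 33847\right) + 6278 = -2402513 + 6278 = -2396235$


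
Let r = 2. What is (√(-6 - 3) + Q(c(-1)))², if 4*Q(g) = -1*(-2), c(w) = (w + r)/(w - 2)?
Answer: -35/4 + 3*I ≈ -8.75 + 3.0*I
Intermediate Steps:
c(w) = (2 + w)/(-2 + w) (c(w) = (w + 2)/(w - 2) = (2 + w)/(-2 + w))
Q(g) = ½ (Q(g) = (-1*(-2))/4 = (¼)*2 = ½)
(√(-6 - 3) + Q(c(-1)))² = (√(-6 - 3) + ½)² = (√(-9) + ½)² = (3*I + ½)² = (½ + 3*I)²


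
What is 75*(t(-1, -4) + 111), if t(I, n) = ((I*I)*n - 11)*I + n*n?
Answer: 10650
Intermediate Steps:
t(I, n) = n² + I*(-11 + n*I²) (t(I, n) = (I²*n - 11)*I + n² = (n*I² - 11)*I + n² = (-11 + n*I²)*I + n² = I*(-11 + n*I²) + n² = n² + I*(-11 + n*I²))
75*(t(-1, -4) + 111) = 75*(((-4)² - 11*(-1) - 4*(-1)³) + 111) = 75*((16 + 11 - 4*(-1)) + 111) = 75*((16 + 11 + 4) + 111) = 75*(31 + 111) = 75*142 = 10650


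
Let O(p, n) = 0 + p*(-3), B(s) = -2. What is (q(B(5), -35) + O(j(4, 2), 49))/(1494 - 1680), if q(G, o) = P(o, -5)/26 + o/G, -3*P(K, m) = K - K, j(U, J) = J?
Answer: -23/372 ≈ -0.061828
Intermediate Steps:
P(K, m) = 0 (P(K, m) = -(K - K)/3 = -⅓*0 = 0)
O(p, n) = -3*p (O(p, n) = 0 - 3*p = -3*p)
q(G, o) = o/G (q(G, o) = 0/26 + o/G = 0*(1/26) + o/G = 0 + o/G = o/G)
(q(B(5), -35) + O(j(4, 2), 49))/(1494 - 1680) = (-35/(-2) - 3*2)/(1494 - 1680) = (-35*(-½) - 6)/(-186) = (35/2 - 6)*(-1/186) = (23/2)*(-1/186) = -23/372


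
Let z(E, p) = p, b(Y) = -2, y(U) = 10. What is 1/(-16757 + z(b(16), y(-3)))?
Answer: -1/16747 ≈ -5.9712e-5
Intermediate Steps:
1/(-16757 + z(b(16), y(-3))) = 1/(-16757 + 10) = 1/(-16747) = -1/16747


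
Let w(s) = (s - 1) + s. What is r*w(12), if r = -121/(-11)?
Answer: 253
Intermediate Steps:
r = 11 (r = -121*(-1/11) = 11)
w(s) = -1 + 2*s (w(s) = (-1 + s) + s = -1 + 2*s)
r*w(12) = 11*(-1 + 2*12) = 11*(-1 + 24) = 11*23 = 253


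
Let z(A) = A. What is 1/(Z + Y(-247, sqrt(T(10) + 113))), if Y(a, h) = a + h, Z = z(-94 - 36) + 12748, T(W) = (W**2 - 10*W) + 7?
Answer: 12371/153041521 - 2*sqrt(30)/153041521 ≈ 8.0763e-5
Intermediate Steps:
T(W) = 7 + W**2 - 10*W
Z = 12618 (Z = (-94 - 36) + 12748 = -130 + 12748 = 12618)
1/(Z + Y(-247, sqrt(T(10) + 113))) = 1/(12618 + (-247 + sqrt((7 + 10**2 - 10*10) + 113))) = 1/(12618 + (-247 + sqrt((7 + 100 - 100) + 113))) = 1/(12618 + (-247 + sqrt(7 + 113))) = 1/(12618 + (-247 + sqrt(120))) = 1/(12618 + (-247 + 2*sqrt(30))) = 1/(12371 + 2*sqrt(30))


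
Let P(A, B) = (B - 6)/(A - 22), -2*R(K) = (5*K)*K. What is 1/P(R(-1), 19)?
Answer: -49/26 ≈ -1.8846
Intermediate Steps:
R(K) = -5*K**2/2 (R(K) = -5*K*K/2 = -5*K**2/2)
P(A, B) = (-6 + B)/(-22 + A)
1/P(R(-1), 19) = 1/((-6 + 19)/(-22 - 5/2*(-1)**2)) = 1/(13/(-22 - 5/2*1)) = 1/(13/(-22 - 5/2)) = 1/(13/(-49/2)) = 1/(-2/49*13) = 1/(-26/49) = -49/26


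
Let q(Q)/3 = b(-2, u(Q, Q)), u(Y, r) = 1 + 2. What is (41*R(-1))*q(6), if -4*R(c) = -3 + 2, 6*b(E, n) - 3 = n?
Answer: 123/4 ≈ 30.750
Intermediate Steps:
u(Y, r) = 3
b(E, n) = 1/2 + n/6
q(Q) = 3 (q(Q) = 3*(1/2 + (1/6)*3) = 3*(1/2 + 1/2) = 3*1 = 3)
R(c) = 1/4 (R(c) = -(-3 + 2)/4 = -1/4*(-1) = 1/4)
(41*R(-1))*q(6) = (41*(1/4))*3 = (41/4)*3 = 123/4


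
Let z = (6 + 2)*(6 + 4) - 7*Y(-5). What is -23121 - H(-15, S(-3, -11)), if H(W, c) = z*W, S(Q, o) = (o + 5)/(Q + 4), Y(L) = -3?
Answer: -21606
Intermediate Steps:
S(Q, o) = (5 + o)/(4 + Q)
z = 101 (z = (6 + 2)*(6 + 4) - 7*(-3) = 8*10 + 21 = 80 + 21 = 101)
H(W, c) = 101*W
-23121 - H(-15, S(-3, -11)) = -23121 - 101*(-15) = -23121 - 1*(-1515) = -23121 + 1515 = -21606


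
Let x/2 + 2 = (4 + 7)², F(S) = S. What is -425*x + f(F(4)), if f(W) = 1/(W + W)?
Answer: -809199/8 ≈ -1.0115e+5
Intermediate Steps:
x = 238 (x = -4 + 2*(4 + 7)² = -4 + 2*11² = -4 + 2*121 = -4 + 242 = 238)
f(W) = 1/(2*W)
-425*x + f(F(4)) = -425*238 + (½)/4 = -101150 + (½)*(¼) = -101150 + ⅛ = -809199/8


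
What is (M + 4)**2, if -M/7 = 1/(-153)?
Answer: 383161/23409 ≈ 16.368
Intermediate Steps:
M = 7/153 (M = -7/(-153) = -7*(-1/153) = 7/153 ≈ 0.045752)
(M + 4)**2 = (7/153 + 4)**2 = (619/153)**2 = 383161/23409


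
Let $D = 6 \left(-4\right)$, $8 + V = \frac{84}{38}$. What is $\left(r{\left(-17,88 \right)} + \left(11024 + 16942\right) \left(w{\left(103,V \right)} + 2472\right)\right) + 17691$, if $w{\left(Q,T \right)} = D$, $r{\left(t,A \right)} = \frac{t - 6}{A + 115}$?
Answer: $\frac{13901127154}{203} \approx 6.8478 \cdot 10^{7}$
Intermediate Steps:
$r{\left(t,A \right)} = \frac{-6 + t}{115 + A}$
$V = - \frac{110}{19}$ ($V = -8 + \frac{84}{38} = -8 + 84 \cdot \frac{1}{38} = -8 + \frac{42}{19} = - \frac{110}{19} \approx -5.7895$)
$D = -24$
$w{\left(Q,T \right)} = -24$
$\left(r{\left(-17,88 \right)} + \left(11024 + 16942\right) \left(w{\left(103,V \right)} + 2472\right)\right) + 17691 = \left(\frac{-6 - 17}{115 + 88} + \left(11024 + 16942\right) \left(-24 + 2472\right)\right) + 17691 = \left(\frac{1}{203} \left(-23\right) + 27966 \cdot 2448\right) + 17691 = \left(\frac{1}{203} \left(-23\right) + 68460768\right) + 17691 = \left(- \frac{23}{203} + 68460768\right) + 17691 = \frac{13897535881}{203} + 17691 = \frac{13901127154}{203}$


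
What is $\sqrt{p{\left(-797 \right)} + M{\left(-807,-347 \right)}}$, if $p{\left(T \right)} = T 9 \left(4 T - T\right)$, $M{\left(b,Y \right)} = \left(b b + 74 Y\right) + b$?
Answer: $\sqrt{17775407} \approx 4216.1$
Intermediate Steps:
$M{\left(b,Y \right)} = b + b^{2} + 74 Y$ ($M{\left(b,Y \right)} = \left(b^{2} + 74 Y\right) + b = b + b^{2} + 74 Y$)
$p{\left(T \right)} = 27 T^{2}$ ($p{\left(T \right)} = 9 T 3 T = 27 T^{2}$)
$\sqrt{p{\left(-797 \right)} + M{\left(-807,-347 \right)}} = \sqrt{27 \left(-797\right)^{2} + \left(-807 + \left(-807\right)^{2} + 74 \left(-347\right)\right)} = \sqrt{27 \cdot 635209 - -624764} = \sqrt{17150643 + 624764} = \sqrt{17775407}$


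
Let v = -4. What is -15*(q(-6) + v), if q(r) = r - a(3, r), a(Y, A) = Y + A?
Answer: 105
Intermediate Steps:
a(Y, A) = A + Y
q(r) = -3 (q(r) = r - (r + 3) = r - (3 + r) = r + (-3 - r) = -3)
-15*(q(-6) + v) = -15*(-3 - 4) = -15*(-7) = 105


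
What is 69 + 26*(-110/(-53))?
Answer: 6517/53 ≈ 122.96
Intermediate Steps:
69 + 26*(-110/(-53)) = 69 + 26*(-110*(-1/53)) = 69 + 26*(110/53) = 69 + 2860/53 = 6517/53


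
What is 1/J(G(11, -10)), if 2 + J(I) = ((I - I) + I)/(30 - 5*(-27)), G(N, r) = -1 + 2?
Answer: -165/329 ≈ -0.50152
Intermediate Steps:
G(N, r) = 1
J(I) = -2 + I/165 (J(I) = -2 + ((I - I) + I)/(30 - 5*(-27)) = -2 + (0 + I)/(30 + 135) = -2 + I/165)
1/J(G(11, -10)) = 1/(-2 + (1/165)*1) = 1/(-2 + 1/165) = 1/(-329/165) = -165/329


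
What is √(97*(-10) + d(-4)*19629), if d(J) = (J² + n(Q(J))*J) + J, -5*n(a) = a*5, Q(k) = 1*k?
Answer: I*√79486 ≈ 281.93*I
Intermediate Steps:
Q(k) = k
n(a) = -a (n(a) = -a*5/5 = -a)
d(J) = J (d(J) = (J² + (-J)*J) + J = (J² - J²) + J = 0 + J = J)
√(97*(-10) + d(-4)*19629) = √(97*(-10) - 4*19629) = √(-970 - 78516) = √(-79486) = I*√79486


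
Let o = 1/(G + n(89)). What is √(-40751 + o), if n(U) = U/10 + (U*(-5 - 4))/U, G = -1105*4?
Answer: I*√79616386511161/44201 ≈ 201.87*I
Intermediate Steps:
G = -4420
n(U) = -9 + U/10 (n(U) = U*(⅒) + (U*(-9))/U = U/10 + (-9*U)/U = U/10 - 9 = -9 + U/10)
o = -10/44201 (o = 1/(-4420 + (-9 + (⅒)*89)) = 1/(-4420 + (-9 + 89/10)) = 1/(-4420 - ⅒) = 1/(-44201/10) = -10/44201 ≈ -0.00022624)
√(-40751 + o) = √(-40751 - 10/44201) = √(-1801234961/44201) = I*√79616386511161/44201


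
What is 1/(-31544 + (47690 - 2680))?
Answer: 1/13466 ≈ 7.4261e-5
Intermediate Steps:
1/(-31544 + (47690 - 2680)) = 1/(-31544 + 45010) = 1/13466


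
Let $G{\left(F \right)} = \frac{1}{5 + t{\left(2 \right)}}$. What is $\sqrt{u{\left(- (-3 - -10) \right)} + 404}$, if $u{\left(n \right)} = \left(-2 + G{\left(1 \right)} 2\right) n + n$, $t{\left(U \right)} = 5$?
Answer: $\frac{32 \sqrt{10}}{5} \approx 20.239$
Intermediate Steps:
$G{\left(F \right)} = \frac{1}{10}$ ($G{\left(F \right)} = \frac{1}{5 + 5} = \frac{1}{10}$)
$u{\left(n \right)} = - \frac{4 n}{5}$ ($u{\left(n \right)} = \left(-2 + \frac{1}{10} \cdot 2\right) n + n = \left(-2 + \frac{1}{5}\right) n + n = - \frac{9 n}{5} + n = - \frac{4 n}{5}$)
$\sqrt{u{\left(- (-3 - -10) \right)} + 404} = \sqrt{- \frac{4 \left(- (-3 - -10)\right)}{5} + 404} = \sqrt{- \frac{4 \left(- (-3 + 10)\right)}{5} + 404} = \sqrt{- \frac{4 \left(\left(-1\right) 7\right)}{5} + 404} = \sqrt{\left(- \frac{4}{5}\right) \left(-7\right) + 404} = \sqrt{\frac{28}{5} + 404} = \sqrt{\frac{2048}{5}} = \frac{32 \sqrt{10}}{5}$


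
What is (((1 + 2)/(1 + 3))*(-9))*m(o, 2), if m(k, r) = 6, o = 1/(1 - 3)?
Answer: -81/2 ≈ -40.500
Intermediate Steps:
o = -½ (o = 1/(-2) = -½ ≈ -0.50000)
(((1 + 2)/(1 + 3))*(-9))*m(o, 2) = (((1 + 2)/(1 + 3))*(-9))*6 = ((3/4)*(-9))*6 = ((3*(¼))*(-9))*6 = ((¾)*(-9))*6 = -27/4*6 = -81/2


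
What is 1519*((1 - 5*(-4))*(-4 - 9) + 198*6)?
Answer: 1389885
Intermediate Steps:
1519*((1 - 5*(-4))*(-4 - 9) + 198*6) = 1519*((1 + 20)*(-13) + 1188) = 1519*(21*(-13) + 1188) = 1519*(-273 + 1188) = 1519*915 = 1389885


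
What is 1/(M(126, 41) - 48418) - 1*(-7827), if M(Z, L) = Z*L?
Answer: 338533403/43252 ≈ 7827.0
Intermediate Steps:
M(Z, L) = L*Z
1/(M(126, 41) - 48418) - 1*(-7827) = 1/(41*126 - 48418) - 1*(-7827) = 1/(5166 - 48418) + 7827 = 1/(-43252) + 7827 = -1/43252 + 7827 = 338533403/43252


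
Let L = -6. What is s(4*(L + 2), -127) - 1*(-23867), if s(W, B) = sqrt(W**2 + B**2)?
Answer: 23867 + sqrt(16385) ≈ 23995.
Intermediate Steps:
s(W, B) = sqrt(B**2 + W**2)
s(4*(L + 2), -127) - 1*(-23867) = sqrt((-127)**2 + (4*(-6 + 2))**2) - 1*(-23867) = sqrt(16129 + (4*(-4))**2) + 23867 = sqrt(16129 + (-16)**2) + 23867 = sqrt(16129 + 256) + 23867 = sqrt(16385) + 23867 = 23867 + sqrt(16385)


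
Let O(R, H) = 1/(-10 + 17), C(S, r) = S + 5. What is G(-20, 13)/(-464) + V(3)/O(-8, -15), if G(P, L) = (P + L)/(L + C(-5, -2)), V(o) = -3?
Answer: -126665/6032 ≈ -20.999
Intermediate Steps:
C(S, r) = 5 + S
O(R, H) = ⅐ (O(R, H) = 1/7 = ⅐)
G(P, L) = (L + P)/L (G(P, L) = (P + L)/(L + (5 - 5)) = (L + P)/(L + 0) = (L + P)/L)
G(-20, 13)/(-464) + V(3)/O(-8, -15) = ((13 - 20)/13)/(-464) - 3/⅐ = ((1/13)*(-7))*(-1/464) - 3*7 = -7/13*(-1/464) - 21 = 7/6032 - 21 = -126665/6032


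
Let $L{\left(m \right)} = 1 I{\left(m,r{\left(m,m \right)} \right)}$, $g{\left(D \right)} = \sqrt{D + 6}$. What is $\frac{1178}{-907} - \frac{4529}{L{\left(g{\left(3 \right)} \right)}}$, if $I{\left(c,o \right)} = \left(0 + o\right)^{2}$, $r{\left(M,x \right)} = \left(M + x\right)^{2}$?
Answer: $- \frac{5634491}{1175472} \approx -4.7934$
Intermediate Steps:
$g{\left(D \right)} = \sqrt{6 + D}$
$I{\left(c,o \right)} = o^{2}$
$L{\left(m \right)} = 16 m^{4}$ ($L{\left(m \right)} = 1 \left(\left(m + m\right)^{2}\right)^{2} = 1 \left(\left(2 m\right)^{2}\right)^{2} = 1 \left(4 m^{2}\right)^{2} = 1 \cdot 16 m^{4} = 16 m^{4}$)
$\frac{1178}{-907} - \frac{4529}{L{\left(g{\left(3 \right)} \right)}} = \frac{1178}{-907} - \frac{4529}{16 \left(\sqrt{6 + 3}\right)^{4}} = 1178 \left(- \frac{1}{907}\right) - \frac{4529}{16 \left(\sqrt{9}\right)^{4}} = - \frac{1178}{907} - \frac{4529}{16 \cdot 3^{4}} = - \frac{1178}{907} - \frac{4529}{16 \cdot 81} = - \frac{1178}{907} - \frac{4529}{1296} = - \frac{5634491}{1175472}$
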